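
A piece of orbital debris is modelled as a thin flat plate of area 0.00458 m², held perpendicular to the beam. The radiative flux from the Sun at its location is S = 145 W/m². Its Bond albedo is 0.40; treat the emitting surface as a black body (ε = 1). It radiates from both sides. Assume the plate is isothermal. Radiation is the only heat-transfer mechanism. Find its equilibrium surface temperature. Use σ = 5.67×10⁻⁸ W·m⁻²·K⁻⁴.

T ≈ 166 K

At equilibrium, absorbed power = emitted power.
Absorbing cross-section = A = 0.004580 m²; emitting surface = 2A = 0.009160 m² (ratio 2).
(1−a)S·A_cross = εσ·A_surf·T⁴  ⇒  T⁴ = (1−a)S/(2σ).
T⁴ = 0.600·145/(2·5.67×10⁻⁸) = 7.672×10⁸ K⁴.
T = (7.672×10⁸)^(1/4).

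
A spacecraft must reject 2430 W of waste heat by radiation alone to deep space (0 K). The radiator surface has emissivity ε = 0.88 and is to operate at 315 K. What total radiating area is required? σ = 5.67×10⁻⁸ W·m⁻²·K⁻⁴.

P = εσA T⁴ ⇒ A = P/(εσT⁴).
T⁴ = 9.846×10⁹ K⁴.
A = 2430/(0.88 × 5.67×10⁻⁸ × 9.846×10⁹).

A ≈ 4.95 m²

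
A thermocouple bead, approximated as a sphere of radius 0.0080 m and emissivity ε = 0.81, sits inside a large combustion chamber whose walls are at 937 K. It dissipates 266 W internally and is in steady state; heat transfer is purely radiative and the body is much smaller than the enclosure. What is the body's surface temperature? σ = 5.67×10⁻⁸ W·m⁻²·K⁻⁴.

For a small grey body in a large enclosure, net radiated power = εσA(T⁴ − T_w⁴).
Steady state: P = εσA(T⁴ − T_w⁴) with A = 4πr² = 8.042×10⁻⁴ m².
T⁴ = P/(εσA) + T_w⁴ = 266/(0.81·5.67×10⁻⁸·8.042×10⁻⁴) + (937)⁴
    = 7.202×10¹² + 7.708×10¹¹ = 7.972×10¹² K⁴.

T ≈ 1680 K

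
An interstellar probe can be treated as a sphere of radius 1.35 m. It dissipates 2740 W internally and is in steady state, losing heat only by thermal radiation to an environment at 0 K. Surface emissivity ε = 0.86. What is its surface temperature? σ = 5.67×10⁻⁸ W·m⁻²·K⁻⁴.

T ≈ 223 K

Steady state: internal power = radiated power, P = εσA T⁴.
Radiating area A = 4πr² = 22.90 m².
T⁴ = P/(εσA) = 2740/(0.86·5.67×10⁻⁸·22.90) = 2.454×10⁹ K⁴.
T = (2.454×10⁹)^(1/4).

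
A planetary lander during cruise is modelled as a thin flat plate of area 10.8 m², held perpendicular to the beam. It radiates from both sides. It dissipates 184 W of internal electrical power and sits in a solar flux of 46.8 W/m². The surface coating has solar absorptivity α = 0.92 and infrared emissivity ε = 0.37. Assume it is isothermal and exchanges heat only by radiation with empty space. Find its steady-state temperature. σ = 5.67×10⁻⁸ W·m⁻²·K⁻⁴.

T ≈ 195 K

At steady state, absorbed solar power + internal power = radiated power.
Absorbed: α·S·A_cross = 0.92·46.8·10.80 = 465.0 W (cross-section A).
Total input = 465.0 + 184 = 649.0 W.
Radiated: εσ·A_surf·T⁴ with A_surf = 2A = 21.60 m².
T⁴ = 649.0/(0.37·5.67×10⁻⁸·21.60) = 1.432×10⁹ K⁴.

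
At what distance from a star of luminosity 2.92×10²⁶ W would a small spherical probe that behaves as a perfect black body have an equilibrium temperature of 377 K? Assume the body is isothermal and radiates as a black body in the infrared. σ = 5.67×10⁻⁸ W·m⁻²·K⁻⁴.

For an isothermal black-emitting sphere, (1−a)S·πr² = σ·4πr²·T⁴ ⇒ S = 4σT⁴/(1−a).
S = 4·5.67×10⁻⁸·(377)⁴/1.00 = 4582 W/m².
Flux falls as S = L/(4πd²), so d = √(L/(4πS)) = √(2.92×10²⁶/(4π·4582)).

d ≈ 7.12×10¹⁰ m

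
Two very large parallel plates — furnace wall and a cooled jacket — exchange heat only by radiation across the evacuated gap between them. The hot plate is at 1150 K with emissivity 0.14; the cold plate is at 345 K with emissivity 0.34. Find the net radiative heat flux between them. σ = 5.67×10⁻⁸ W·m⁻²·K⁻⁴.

q ≈ 10800 W/m²

For two infinite grey parallel plates, q = σ(T₁⁴ − T₂⁴)/(1/ε₁ + 1/ε₂ − 1).
T₁⁴ − T₂⁴ = 1.749×10¹² − 1.417×10¹⁰ = 1.735×10¹² K⁴.
1/ε₁ + 1/ε₂ − 1 = 7.143 + 2.941 − 1 = 9.084.
q = 5.67×10⁻⁸ × 1.735×10¹² / 9.084.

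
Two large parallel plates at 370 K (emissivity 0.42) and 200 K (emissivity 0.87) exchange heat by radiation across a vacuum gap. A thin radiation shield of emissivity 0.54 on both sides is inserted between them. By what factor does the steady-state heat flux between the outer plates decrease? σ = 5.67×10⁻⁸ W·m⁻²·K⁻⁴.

factor ≈ 2.07

Without shield: q₀ = σΔ(T⁴)/(1/ε₁+1/ε₂−1) with denominator 2.530.
With shield the two gaps are in series; the resistances add: (1/ε₁+1/ε_s−1)+(1/ε_s+1/ε₂−1) = 3.233+2.001 = 5.234.
Heat-flux ratio q₀/q = 5.234/2.530.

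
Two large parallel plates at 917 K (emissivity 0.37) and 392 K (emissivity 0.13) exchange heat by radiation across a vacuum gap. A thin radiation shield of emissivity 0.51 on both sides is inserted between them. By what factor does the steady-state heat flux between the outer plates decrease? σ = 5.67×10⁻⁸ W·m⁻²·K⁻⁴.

factor ≈ 1.31

Without shield: q₀ = σΔ(T⁴)/(1/ε₁+1/ε₂−1) with denominator 9.395.
With shield the two gaps are in series; the resistances add: (1/ε₁+1/ε_s−1)+(1/ε_s+1/ε₂−1) = 3.663+8.653 = 12.32.
Heat-flux ratio q₀/q = 12.32/9.395.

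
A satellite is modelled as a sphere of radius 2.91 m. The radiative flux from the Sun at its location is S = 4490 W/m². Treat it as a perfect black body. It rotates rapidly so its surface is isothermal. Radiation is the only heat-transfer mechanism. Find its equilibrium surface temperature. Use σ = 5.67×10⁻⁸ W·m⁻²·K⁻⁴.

T ≈ 375 K

At equilibrium, absorbed power = emitted power.
Absorbing cross-section = πr² = 26.60 m²; emitting surface = 4πr² = 106.4 m² (ratio 4).
S·A_cross = εσ·A_surf·T⁴  ⇒  T⁴ = S/(4σ).
T⁴ = 1.00·4490/(4·5.67×10⁻⁸) = 1.980×10¹⁰ K⁴.
T = (1.980×10¹⁰)^(1/4).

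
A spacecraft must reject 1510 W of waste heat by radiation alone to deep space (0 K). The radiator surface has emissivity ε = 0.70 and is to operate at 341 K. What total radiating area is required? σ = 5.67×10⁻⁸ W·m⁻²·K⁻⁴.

A ≈ 2.81 m²

P = εσA T⁴ ⇒ A = P/(εσT⁴).
T⁴ = 1.352×10¹⁰ K⁴.
A = 1510/(0.70 × 5.67×10⁻⁸ × 1.352×10¹⁰).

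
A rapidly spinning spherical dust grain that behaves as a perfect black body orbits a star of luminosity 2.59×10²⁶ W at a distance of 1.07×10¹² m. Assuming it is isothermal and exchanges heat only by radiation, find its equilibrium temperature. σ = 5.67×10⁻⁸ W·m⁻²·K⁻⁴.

T ≈ 94.4 K

First find the stellar flux at distance d: S = L/(4πd²) = 2.59×10²⁶/(4π·(1.07×10¹²)²) = 18.00 W/m².
For an isothermal sphere, absorbed (1−a)S·πr² = emitted σ·4πr²·T⁴, so T⁴ = (1−a)S/(4σ).
T⁴ = 1.00·18.00/(4·5.67×10⁻⁸) = 7.937×10⁷ K⁴.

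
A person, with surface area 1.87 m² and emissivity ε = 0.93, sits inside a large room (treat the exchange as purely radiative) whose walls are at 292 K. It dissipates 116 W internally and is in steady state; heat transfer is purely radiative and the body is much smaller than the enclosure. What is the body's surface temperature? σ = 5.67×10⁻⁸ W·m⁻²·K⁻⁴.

For a small grey body in a large enclosure, net radiated power = εσA(T⁴ − T_w⁴).
Steady state: P = εσA(T⁴ − T_w⁴) with A = 1.87 m².
T⁴ = P/(εσA) + T_w⁴ = 116/(0.93·5.67×10⁻⁸·1.870) + (292)⁴
    = 1.176×10⁹ + 7.270×10⁹ = 8.446×10⁹ K⁴.

T ≈ 303 K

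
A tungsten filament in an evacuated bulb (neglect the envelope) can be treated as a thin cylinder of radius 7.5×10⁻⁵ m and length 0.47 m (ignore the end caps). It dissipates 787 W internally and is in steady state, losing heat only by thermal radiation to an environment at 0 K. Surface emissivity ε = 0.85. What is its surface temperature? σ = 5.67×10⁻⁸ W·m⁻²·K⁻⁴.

T ≈ 2930 K

Steady state: internal power = radiated power, P = εσA T⁴.
Radiating area A = 2πrL = 2.215×10⁻⁴ m².
T⁴ = P/(εσA) = 787/(0.85·5.67×10⁻⁸·2.215×10⁻⁴) = 7.373×10¹³ K⁴.
T = (7.373×10¹³)^(1/4).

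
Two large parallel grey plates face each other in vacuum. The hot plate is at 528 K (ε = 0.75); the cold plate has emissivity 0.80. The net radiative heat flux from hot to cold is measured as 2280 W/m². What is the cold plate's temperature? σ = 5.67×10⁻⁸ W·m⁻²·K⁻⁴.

q = σ(T₁⁴ − T₂⁴)/(1/ε₁ + 1/ε₂ − 1); denominator = 1.583.
T₂⁴ = T₁⁴ − q·(1/ε₁+1/ε₂−1)/σ = 7.772×10¹⁰ − 2280·1.583/5.67×10⁻⁸
    = 1.405×10¹⁰ K⁴.

T₂ ≈ 344 K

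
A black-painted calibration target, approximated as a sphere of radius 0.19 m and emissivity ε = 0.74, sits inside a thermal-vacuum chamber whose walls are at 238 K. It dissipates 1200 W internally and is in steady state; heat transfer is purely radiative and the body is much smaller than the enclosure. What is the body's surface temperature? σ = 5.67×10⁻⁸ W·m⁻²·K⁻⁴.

T ≈ 507 K

For a small grey body in a large enclosure, net radiated power = εσA(T⁴ − T_w⁴).
Steady state: P = εσA(T⁴ − T_w⁴) with A = 4πr² = 0.4536 m².
T⁴ = P/(εσA) + T_w⁴ = 1200/(0.74·5.67×10⁻⁸·0.4536) + (238)⁴
    = 6.304×10¹⁰ + 3.209×10⁹ = 6.625×10¹⁰ K⁴.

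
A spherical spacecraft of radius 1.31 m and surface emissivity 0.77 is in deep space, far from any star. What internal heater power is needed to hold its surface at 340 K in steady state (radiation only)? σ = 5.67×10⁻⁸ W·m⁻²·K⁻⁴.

P = εσ·4πr²·T⁴.
4πr² = 21.57 m²; T⁴ = 1.336×10¹⁰ K⁴.
P = 0.77·5.67×10⁻⁸·21.57·1.336×10¹⁰.

P ≈ 12600 W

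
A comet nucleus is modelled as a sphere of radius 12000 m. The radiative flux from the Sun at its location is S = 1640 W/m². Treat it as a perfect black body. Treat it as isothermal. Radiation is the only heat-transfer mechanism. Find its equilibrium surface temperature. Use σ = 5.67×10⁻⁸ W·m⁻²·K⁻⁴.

T ≈ 292 K

At equilibrium, absorbed power = emitted power.
Absorbing cross-section = πr² = 4.524×10⁸ m²; emitting surface = 4πr² = 1.810×10⁹ m² (ratio 4).
S·A_cross = εσ·A_surf·T⁴  ⇒  T⁴ = S/(4σ).
T⁴ = 1.00·1640/(4·5.67×10⁻⁸) = 7.231×10⁹ K⁴.
T = (7.231×10⁹)^(1/4).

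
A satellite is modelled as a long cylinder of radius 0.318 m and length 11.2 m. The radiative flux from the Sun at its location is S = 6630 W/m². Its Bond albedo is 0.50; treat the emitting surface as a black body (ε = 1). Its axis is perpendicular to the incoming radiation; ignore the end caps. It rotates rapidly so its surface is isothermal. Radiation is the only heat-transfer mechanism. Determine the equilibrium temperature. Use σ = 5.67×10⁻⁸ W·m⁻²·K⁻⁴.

At equilibrium, absorbed power = emitted power.
Absorbing cross-section = 2rL = 7.123 m²; emitting surface = 2πrL = 22.38 m² (ratio π).
(1−a)S·A_cross = εσ·A_surf·T⁴  ⇒  T⁴ = (1−a)S/(πσ).
T⁴ = 0.500·6630/(π·5.67×10⁻⁸) = 1.861×10¹⁰ K⁴.
T = (1.861×10¹⁰)^(1/4).

T ≈ 369 K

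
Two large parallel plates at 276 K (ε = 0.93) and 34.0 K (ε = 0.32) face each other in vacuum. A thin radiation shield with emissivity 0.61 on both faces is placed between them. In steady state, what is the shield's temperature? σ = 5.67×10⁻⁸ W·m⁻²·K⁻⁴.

In steady state the net flux on the hot side equals that on the cold side.
σ(T₁⁴−T_s⁴)/D₁ = σ(T_s⁴−T₂⁴)/D₂, with D₁ = 1/ε₁+1/ε_s−1 = 1.715, D₂ = 1/ε_s+1/ε₂−1 = 3.764.
Solve for T_s⁴: T_s⁴ = (D₂·T₁⁴ + D₁·T₂⁴)/(D₁+D₂) = 3.987×10⁹ K⁴.

T_s ≈ 251 K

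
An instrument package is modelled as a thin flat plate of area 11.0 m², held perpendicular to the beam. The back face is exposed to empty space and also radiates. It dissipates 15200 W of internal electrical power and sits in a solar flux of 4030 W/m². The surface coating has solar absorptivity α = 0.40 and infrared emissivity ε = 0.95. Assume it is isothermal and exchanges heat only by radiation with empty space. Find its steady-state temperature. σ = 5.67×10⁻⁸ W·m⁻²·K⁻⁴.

T ≈ 408 K

At steady state, absorbed solar power + internal power = radiated power.
Absorbed: α·S·A_cross = 0.40·4030·11.00 = 17730 W (cross-section A).
Total input = 17730 + 15200 = 32930 W.
Radiated: εσ·A_surf·T⁴ with A_surf = 2A = 22.00 m².
T⁴ = 32930/(0.95·5.67×10⁻⁸·22.00) = 2.779×10¹⁰ K⁴.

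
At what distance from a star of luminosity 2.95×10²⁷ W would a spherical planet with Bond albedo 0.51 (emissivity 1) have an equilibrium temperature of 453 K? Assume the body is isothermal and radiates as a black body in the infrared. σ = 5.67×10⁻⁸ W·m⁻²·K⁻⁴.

For an isothermal black-emitting sphere, (1−a)S·πr² = σ·4πr²·T⁴ ⇒ S = 4σT⁴/(1−a).
S = 4·5.67×10⁻⁸·(453)⁴/0.490 = 19490 W/m².
Flux falls as S = L/(4πd²), so d = √(L/(4πS)) = √(2.95×10²⁷/(4π·19490)).

d ≈ 1.10×10¹¹ m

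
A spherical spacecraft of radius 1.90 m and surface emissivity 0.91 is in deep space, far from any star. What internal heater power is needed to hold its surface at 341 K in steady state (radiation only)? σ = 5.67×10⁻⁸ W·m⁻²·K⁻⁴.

P ≈ 31600 W

P = εσ·4πr²·T⁴.
4πr² = 45.36 m²; T⁴ = 1.352×10¹⁰ K⁴.
P = 0.91·5.67×10⁻⁸·45.36·1.352×10¹⁰.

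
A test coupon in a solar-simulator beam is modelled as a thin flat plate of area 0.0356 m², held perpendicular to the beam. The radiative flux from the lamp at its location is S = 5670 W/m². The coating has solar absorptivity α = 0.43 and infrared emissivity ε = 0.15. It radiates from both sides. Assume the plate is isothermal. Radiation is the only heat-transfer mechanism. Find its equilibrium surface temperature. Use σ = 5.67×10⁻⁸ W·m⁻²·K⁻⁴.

T ≈ 615 K

At equilibrium, absorbed power = emitted power.
Absorbing cross-section = A = 0.03560 m²; emitting surface = 2A = 0.07120 m² (ratio 2).
αS·A_cross = εσ·A_surf·T⁴  ⇒  T⁴ = αS/(ε·2σ).
T⁴ = 0.430·5670/(0.15·2·5.67×10⁻⁸) = 1.433×10¹¹ K⁴.
T = (1.433×10¹¹)^(1/4).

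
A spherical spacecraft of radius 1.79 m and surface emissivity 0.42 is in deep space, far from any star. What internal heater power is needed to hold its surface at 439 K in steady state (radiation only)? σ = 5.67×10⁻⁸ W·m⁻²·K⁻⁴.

P ≈ 35600 W

P = εσ·4πr²·T⁴.
4πr² = 40.26 m²; T⁴ = 3.714×10¹⁰ K⁴.
P = 0.42·5.67×10⁻⁸·40.26·3.714×10¹⁰.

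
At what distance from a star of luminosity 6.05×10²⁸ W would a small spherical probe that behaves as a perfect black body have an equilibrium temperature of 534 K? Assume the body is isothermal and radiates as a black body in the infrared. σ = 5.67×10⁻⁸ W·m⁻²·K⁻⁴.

d ≈ 5.11×10¹¹ m

For an isothermal black-emitting sphere, (1−a)S·πr² = σ·4πr²·T⁴ ⇒ S = 4σT⁴/(1−a).
S = 4·5.67×10⁻⁸·(534)⁴/1.00 = 18440 W/m².
Flux falls as S = L/(4πd²), so d = √(L/(4πS)) = √(6.05×10²⁸/(4π·18440)).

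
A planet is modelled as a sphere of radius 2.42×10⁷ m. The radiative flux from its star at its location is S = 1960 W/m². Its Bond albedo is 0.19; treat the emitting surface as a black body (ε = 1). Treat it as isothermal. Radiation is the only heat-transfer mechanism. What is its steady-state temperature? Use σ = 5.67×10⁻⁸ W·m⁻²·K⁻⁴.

At equilibrium, absorbed power = emitted power.
Absorbing cross-section = πr² = 1.840×10¹⁵ m²; emitting surface = 4πr² = 7.359×10¹⁵ m² (ratio 4).
(1−a)S·A_cross = εσ·A_surf·T⁴  ⇒  T⁴ = (1−a)S/(4σ).
T⁴ = 0.810·1960/(4·5.67×10⁻⁸) = 7.000×10⁹ K⁴.
T = (7.000×10⁹)^(1/4).

T ≈ 289 K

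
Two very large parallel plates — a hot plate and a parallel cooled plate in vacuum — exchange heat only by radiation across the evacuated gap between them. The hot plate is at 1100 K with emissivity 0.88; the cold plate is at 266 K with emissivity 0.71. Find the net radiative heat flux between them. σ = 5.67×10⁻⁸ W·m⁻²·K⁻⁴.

q ≈ 53600 W/m²

For two infinite grey parallel plates, q = σ(T₁⁴ − T₂⁴)/(1/ε₁ + 1/ε₂ − 1).
T₁⁴ − T₂⁴ = 1.464×10¹² − 5.006×10⁹ = 1.459×10¹² K⁴.
1/ε₁ + 1/ε₂ − 1 = 1.136 + 1.408 − 1 = 1.545.
q = 5.67×10⁻⁸ × 1.459×10¹² / 1.545.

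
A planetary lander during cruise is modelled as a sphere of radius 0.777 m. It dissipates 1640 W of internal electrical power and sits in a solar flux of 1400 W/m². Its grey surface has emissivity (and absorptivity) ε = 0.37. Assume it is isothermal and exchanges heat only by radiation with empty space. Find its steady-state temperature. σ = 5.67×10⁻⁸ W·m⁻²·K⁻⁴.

At steady state, absorbed solar power + internal power = radiated power.
Absorbed: α·S·A_cross = 0.37·1400·1.897 = 982.5 W (cross-section πr²).
Total input = 982.5 + 1640 = 2622 W.
Radiated: εσ·A_surf·T⁴ with A_surf = 4πr² = 7.587 m².
T⁴ = 2622/(0.37·5.67×10⁻⁸·7.587) = 1.648×10¹⁰ K⁴.

T ≈ 358 K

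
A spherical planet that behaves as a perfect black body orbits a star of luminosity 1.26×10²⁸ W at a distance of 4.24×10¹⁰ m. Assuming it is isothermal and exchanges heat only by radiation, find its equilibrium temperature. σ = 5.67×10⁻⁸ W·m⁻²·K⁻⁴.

T ≈ 1250 K

First find the stellar flux at distance d: S = L/(4πd²) = 1.26×10²⁸/(4π·(4.24×10¹⁰)²) = 5.577×10⁵ W/m².
For an isothermal sphere, absorbed (1−a)S·πr² = emitted σ·4πr²·T⁴, so T⁴ = (1−a)S/(4σ).
T⁴ = 1.00·5.577×10⁵/(4·5.67×10⁻⁸) = 2.459×10¹² K⁴.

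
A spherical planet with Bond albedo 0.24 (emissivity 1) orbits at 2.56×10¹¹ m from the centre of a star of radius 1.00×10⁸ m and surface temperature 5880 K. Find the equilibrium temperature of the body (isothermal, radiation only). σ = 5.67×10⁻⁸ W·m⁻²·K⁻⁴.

The star's surface emits σT_*⁴; at distance d the flux is S = σT_*⁴(R_*/d)².
S = 5.67×10⁻⁸·(5880)⁴·(1.00×10⁸/2.56×10¹¹)² = 10.34 W/m².
For an isothermal sphere T⁴ = (1−a)S/(4σ) = 3.466×10⁷ K⁴.

T ≈ 76.7 K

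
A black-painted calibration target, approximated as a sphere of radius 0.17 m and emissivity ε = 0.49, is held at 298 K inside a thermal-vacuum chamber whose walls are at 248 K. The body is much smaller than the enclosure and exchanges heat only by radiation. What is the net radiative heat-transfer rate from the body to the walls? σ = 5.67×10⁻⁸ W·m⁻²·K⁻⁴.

For a small grey body in a large enclosure: P_net = εσA(T_body⁴ − T_wall⁴).
A = 4πr² = 0.3632 m²; T_body⁴ − T_wall⁴ = 7.886×10⁹ − 3.783×10⁹ = 4.103×10⁹ K⁴.
|P_net| = 0.49·5.67×10⁻⁸·0.3632·4.103×10⁹.

P_net ≈ 41.4 W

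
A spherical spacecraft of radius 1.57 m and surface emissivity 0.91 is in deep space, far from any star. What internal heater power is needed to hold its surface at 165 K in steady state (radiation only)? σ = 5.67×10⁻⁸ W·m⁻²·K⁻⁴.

P ≈ 1180 W

P = εσ·4πr²·T⁴.
4πr² = 30.97 m²; T⁴ = 7.412×10⁸ K⁴.
P = 0.91·5.67×10⁻⁸·30.97·7.412×10⁸.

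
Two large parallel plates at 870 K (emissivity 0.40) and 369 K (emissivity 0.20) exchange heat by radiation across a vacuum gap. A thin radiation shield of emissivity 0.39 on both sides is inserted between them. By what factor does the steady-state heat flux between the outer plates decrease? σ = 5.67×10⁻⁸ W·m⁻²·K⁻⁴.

Without shield: q₀ = σΔ(T⁴)/(1/ε₁+1/ε₂−1) with denominator 6.500.
With shield the two gaps are in series; the resistances add: (1/ε₁+1/ε_s−1)+(1/ε_s+1/ε₂−1) = 4.064+6.564 = 10.63.
Heat-flux ratio q₀/q = 10.63/6.500.

factor ≈ 1.64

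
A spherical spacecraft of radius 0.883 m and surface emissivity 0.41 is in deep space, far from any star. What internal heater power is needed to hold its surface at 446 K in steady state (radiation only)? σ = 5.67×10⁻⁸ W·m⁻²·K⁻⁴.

P ≈ 9010 W

P = εσ·4πr²·T⁴.
4πr² = 9.798 m²; T⁴ = 3.957×10¹⁰ K⁴.
P = 0.41·5.67×10⁻⁸·9.798·3.957×10¹⁰.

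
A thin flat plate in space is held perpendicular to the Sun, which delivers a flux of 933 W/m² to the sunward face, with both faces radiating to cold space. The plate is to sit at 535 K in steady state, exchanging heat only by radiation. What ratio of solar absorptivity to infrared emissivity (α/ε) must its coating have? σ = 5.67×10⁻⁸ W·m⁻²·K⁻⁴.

α/ε ≈ 9.96

Balance: αS·A = εσ·2A·T⁴ ⇒ α/ε = 2σT⁴/S.
α/ε = 2·5.67×10⁻⁸·(535)⁴/933 = 2·5.67×10⁻⁸·8.192×10¹⁰/933.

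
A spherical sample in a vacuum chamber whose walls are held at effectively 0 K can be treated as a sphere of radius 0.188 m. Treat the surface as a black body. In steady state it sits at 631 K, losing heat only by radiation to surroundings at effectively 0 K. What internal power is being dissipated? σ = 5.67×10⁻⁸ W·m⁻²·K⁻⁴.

P ≈ 3990 W

Steady state: P = εσA T⁴.
A = 4πr² = 0.4441 m²; T⁴ = (631)⁴ = 1.585×10¹¹ K⁴.
P = 1.0 × 5.67×10⁻⁸ × 0.4441 × 1.585×10¹¹.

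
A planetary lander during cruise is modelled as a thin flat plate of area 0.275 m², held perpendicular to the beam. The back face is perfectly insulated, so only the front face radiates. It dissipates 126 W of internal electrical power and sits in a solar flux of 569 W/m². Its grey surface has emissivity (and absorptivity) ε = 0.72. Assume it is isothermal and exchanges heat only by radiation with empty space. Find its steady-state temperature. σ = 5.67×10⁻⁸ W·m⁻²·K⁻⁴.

At steady state, absorbed solar power + internal power = radiated power.
Absorbed: α·S·A_cross = 0.72·569·0.2750 = 112.7 W (cross-section A).
Total input = 112.7 + 126 = 238.7 W.
Radiated: εσ·A_surf·T⁴ with A_surf = A = 0.2750 m².
T⁴ = 238.7/(0.72·5.67×10⁻⁸·0.2750) = 2.126×10¹⁰ K⁴.

T ≈ 382 K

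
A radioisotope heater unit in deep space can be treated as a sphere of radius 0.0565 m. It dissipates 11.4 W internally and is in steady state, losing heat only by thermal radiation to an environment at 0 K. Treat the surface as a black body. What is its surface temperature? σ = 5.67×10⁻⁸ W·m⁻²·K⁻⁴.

T ≈ 266 K

Steady state: internal power = radiated power, P = εσA T⁴.
Radiating area A = 4πr² = 0.04011 m².
T⁴ = P/(εσA) = 11.4/(1.0·5.67×10⁻⁸·0.04011) = 5.012×10⁹ K⁴.
T = (5.012×10⁹)^(1/4).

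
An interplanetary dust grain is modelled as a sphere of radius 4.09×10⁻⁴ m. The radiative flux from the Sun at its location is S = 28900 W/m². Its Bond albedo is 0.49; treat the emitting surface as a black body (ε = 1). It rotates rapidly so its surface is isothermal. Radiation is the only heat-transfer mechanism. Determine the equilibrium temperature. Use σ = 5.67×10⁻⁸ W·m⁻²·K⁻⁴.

T ≈ 505 K

At equilibrium, absorbed power = emitted power.
Absorbing cross-section = πr² = 5.255×10⁻⁷ m²; emitting surface = 4πr² = 2.102×10⁻⁶ m² (ratio 4).
(1−a)S·A_cross = εσ·A_surf·T⁴  ⇒  T⁴ = (1−a)S/(4σ).
T⁴ = 0.510·28900/(4·5.67×10⁻⁸) = 6.499×10¹⁰ K⁴.
T = (6.499×10¹⁰)^(1/4).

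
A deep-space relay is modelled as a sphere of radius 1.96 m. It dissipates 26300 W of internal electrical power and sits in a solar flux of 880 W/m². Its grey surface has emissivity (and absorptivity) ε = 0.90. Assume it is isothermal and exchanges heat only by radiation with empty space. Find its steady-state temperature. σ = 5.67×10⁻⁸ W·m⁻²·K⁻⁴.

T ≈ 347 K

At steady state, absorbed solar power + internal power = radiated power.
Absorbed: α·S·A_cross = 0.90·880·12.07 = 9558 W (cross-section πr²).
Total input = 9558 + 26300 = 35860 W.
Radiated: εσ·A_surf·T⁴ with A_surf = 4πr² = 48.27 m².
T⁴ = 35860/(0.90·5.67×10⁻⁸·48.27) = 1.456×10¹⁰ K⁴.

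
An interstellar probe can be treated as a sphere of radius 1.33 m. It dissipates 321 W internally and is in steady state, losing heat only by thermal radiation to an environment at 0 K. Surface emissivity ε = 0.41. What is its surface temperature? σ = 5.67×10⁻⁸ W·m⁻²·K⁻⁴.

T ≈ 158 K

Steady state: internal power = radiated power, P = εσA T⁴.
Radiating area A = 4πr² = 22.23 m².
T⁴ = P/(εσA) = 321/(0.41·5.67×10⁻⁸·22.23) = 6.212×10⁸ K⁴.
T = (6.212×10⁸)^(1/4).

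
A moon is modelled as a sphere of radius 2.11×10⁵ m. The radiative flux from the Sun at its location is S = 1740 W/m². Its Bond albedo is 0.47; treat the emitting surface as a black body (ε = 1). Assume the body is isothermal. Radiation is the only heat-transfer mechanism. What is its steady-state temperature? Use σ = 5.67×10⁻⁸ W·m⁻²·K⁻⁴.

T ≈ 253 K

At equilibrium, absorbed power = emitted power.
Absorbing cross-section = πr² = 1.399×10¹¹ m²; emitting surface = 4πr² = 5.595×10¹¹ m² (ratio 4).
(1−a)S·A_cross = εσ·A_surf·T⁴  ⇒  T⁴ = (1−a)S/(4σ).
T⁴ = 0.530·1740/(4·5.67×10⁻⁸) = 4.066×10⁹ K⁴.
T = (4.066×10⁹)^(1/4).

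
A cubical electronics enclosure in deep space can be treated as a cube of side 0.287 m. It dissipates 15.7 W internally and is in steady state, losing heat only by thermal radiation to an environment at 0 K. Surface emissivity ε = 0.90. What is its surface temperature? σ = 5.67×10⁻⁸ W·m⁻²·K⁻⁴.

Steady state: internal power = radiated power, P = εσA T⁴.
Radiating area A = 6L² = 0.4942 m².
T⁴ = P/(εσA) = 15.7/(0.90·5.67×10⁻⁸·0.4942) = 6.225×10⁸ K⁴.
T = (6.225×10⁸)^(1/4).

T ≈ 158 K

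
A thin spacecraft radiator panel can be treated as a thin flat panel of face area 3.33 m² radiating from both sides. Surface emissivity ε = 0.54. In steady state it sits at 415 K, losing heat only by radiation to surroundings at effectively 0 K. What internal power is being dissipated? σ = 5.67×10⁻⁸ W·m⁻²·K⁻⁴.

Steady state: P = εσA T⁴.
A = 2·3.33 = 6.660 m²; T⁴ = (415)⁴ = 2.966×10¹⁰ K⁴.
P = 0.54 × 5.67×10⁻⁸ × 6.660 × 2.966×10¹⁰.

P ≈ 6050 W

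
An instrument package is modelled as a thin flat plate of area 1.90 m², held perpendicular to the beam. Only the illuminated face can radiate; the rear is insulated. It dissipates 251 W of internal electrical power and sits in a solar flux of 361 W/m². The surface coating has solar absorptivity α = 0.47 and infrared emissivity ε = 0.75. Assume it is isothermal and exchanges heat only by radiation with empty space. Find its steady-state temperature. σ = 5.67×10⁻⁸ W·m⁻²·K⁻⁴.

T ≈ 290 K

At steady state, absorbed solar power + internal power = radiated power.
Absorbed: α·S·A_cross = 0.47·361·1.900 = 322.4 W (cross-section A).
Total input = 322.4 + 251 = 573.4 W.
Radiated: εσ·A_surf·T⁴ with A_surf = A = 1.900 m².
T⁴ = 573.4/(0.75·5.67×10⁻⁸·1.900) = 7.096×10⁹ K⁴.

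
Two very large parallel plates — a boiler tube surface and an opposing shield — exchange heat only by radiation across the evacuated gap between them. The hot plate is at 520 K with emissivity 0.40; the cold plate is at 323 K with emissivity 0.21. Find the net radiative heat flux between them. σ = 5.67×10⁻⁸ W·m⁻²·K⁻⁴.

q ≈ 563 W/m²

For two infinite grey parallel plates, q = σ(T₁⁴ − T₂⁴)/(1/ε₁ + 1/ε₂ − 1).
T₁⁴ − T₂⁴ = 7.312×10¹⁰ − 1.088×10¹⁰ = 6.223×10¹⁰ K⁴.
1/ε₁ + 1/ε₂ − 1 = 2.500 + 4.762 − 1 = 6.262.
q = 5.67×10⁻⁸ × 6.223×10¹⁰ / 6.262.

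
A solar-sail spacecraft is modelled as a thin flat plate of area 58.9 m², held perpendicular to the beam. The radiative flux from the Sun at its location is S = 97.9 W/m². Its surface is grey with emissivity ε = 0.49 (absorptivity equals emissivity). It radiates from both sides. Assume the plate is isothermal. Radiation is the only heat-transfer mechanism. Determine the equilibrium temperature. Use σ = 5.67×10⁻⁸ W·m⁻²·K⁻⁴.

T ≈ 171 K

At equilibrium, absorbed power = emitted power.
Absorbing cross-section = A = 58.90 m²; emitting surface = 2A = 117.8 m² (ratio 2).
εS·A_cross = εσ·A_surf·T⁴  ⇒  T⁴ = S/(2σ)   (ε cancels).
T⁴ = 97.9/(2·5.67×10⁻⁸) = 8.633×10⁸ K⁴.
T = (8.633×10⁸)^(1/4).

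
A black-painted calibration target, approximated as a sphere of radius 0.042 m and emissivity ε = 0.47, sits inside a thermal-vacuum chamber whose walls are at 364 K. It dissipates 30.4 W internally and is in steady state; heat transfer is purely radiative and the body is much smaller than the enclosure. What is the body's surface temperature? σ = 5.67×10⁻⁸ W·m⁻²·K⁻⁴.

T ≈ 513 K

For a small grey body in a large enclosure, net radiated power = εσA(T⁴ − T_w⁴).
Steady state: P = εσA(T⁴ − T_w⁴) with A = 4πr² = 0.02217 m².
T⁴ = P/(εσA) + T_w⁴ = 30.4/(0.47·5.67×10⁻⁸·0.02217) + (364)⁴
    = 5.146×10¹⁰ + 1.756×10¹⁰ = 6.902×10¹⁰ K⁴.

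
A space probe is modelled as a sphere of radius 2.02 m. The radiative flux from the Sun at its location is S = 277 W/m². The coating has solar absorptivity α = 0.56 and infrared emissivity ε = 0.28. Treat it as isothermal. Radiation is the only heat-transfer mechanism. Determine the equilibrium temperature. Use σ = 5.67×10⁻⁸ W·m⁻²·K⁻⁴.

T ≈ 222 K

At equilibrium, absorbed power = emitted power.
Absorbing cross-section = πr² = 12.82 m²; emitting surface = 4πr² = 51.28 m² (ratio 4).
αS·A_cross = εσ·A_surf·T⁴  ⇒  T⁴ = αS/(ε·4σ).
T⁴ = 0.560·277/(0.28·4·5.67×10⁻⁸) = 2.443×10⁹ K⁴.
T = (2.443×10⁹)^(1/4).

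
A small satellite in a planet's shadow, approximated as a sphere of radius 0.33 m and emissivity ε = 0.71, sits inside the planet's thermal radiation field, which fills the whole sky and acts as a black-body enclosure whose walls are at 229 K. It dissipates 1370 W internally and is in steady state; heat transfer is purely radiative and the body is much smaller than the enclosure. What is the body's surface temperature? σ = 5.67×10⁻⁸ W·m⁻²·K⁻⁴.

For a small grey body in a large enclosure, net radiated power = εσA(T⁴ − T_w⁴).
Steady state: P = εσA(T⁴ − T_w⁴) with A = 4πr² = 1.368 m².
T⁴ = P/(εσA) + T_w⁴ = 1370/(0.71·5.67×10⁻⁸·1.368) + (229)⁴
    = 2.487×10¹⁰ + 2.750×10⁹ = 2.762×10¹⁰ K⁴.

T ≈ 408 K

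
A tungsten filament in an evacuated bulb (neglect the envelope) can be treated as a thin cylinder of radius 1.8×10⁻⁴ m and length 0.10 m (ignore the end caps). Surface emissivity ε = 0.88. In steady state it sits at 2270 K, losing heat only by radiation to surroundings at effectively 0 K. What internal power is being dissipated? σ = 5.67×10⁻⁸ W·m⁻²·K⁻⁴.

Steady state: P = εσA T⁴.
A = 2πrL = 1.131×10⁻⁴ m²; T⁴ = (2270)⁴ = 2.655×10¹³ K⁴.
P = 0.88 × 5.67×10⁻⁸ × 1.131×10⁻⁴ × 2.655×10¹³.

P ≈ 150 W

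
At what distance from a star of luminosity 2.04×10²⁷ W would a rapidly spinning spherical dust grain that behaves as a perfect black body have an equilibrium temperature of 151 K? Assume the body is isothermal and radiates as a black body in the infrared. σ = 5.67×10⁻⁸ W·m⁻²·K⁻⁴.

For an isothermal black-emitting sphere, (1−a)S·πr² = σ·4πr²·T⁴ ⇒ S = 4σT⁴/(1−a).
S = 4·5.67×10⁻⁸·(151)⁴/1.00 = 117.9 W/m².
Flux falls as S = L/(4πd²), so d = √(L/(4πS)) = √(2.04×10²⁷/(4π·117.9)).

d ≈ 1.17×10¹² m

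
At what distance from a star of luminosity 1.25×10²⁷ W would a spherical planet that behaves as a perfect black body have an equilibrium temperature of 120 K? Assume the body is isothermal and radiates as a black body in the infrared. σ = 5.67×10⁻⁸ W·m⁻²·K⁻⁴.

For an isothermal black-emitting sphere, (1−a)S·πr² = σ·4πr²·T⁴ ⇒ S = 4σT⁴/(1−a).
S = 4·5.67×10⁻⁸·(120)⁴/1.00 = 47.03 W/m².
Flux falls as S = L/(4πd²), so d = √(L/(4πS)) = √(1.25×10²⁷/(4π·47.03)).

d ≈ 1.45×10¹² m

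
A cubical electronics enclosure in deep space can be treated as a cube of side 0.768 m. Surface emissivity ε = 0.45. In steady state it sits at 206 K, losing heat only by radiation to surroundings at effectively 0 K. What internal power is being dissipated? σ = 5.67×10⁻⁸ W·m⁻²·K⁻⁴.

P ≈ 163 W

Steady state: P = εσA T⁴.
A = 6L² = 3.539 m²; T⁴ = (206)⁴ = 1.801×10⁹ K⁴.
P = 0.45 × 5.67×10⁻⁸ × 3.539 × 1.801×10⁹.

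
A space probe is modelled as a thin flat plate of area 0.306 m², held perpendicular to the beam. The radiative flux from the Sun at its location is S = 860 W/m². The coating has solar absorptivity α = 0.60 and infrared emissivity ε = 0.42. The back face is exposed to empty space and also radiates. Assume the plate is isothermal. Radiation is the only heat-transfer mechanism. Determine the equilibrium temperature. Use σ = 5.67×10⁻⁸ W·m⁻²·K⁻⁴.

T ≈ 323 K

At equilibrium, absorbed power = emitted power.
Absorbing cross-section = A = 0.3060 m²; emitting surface = 2A = 0.6120 m² (ratio 2).
αS·A_cross = εσ·A_surf·T⁴  ⇒  T⁴ = αS/(ε·2σ).
T⁴ = 0.600·860/(0.42·2·5.67×10⁻⁸) = 1.083×10¹⁰ K⁴.
T = (1.083×10¹⁰)^(1/4).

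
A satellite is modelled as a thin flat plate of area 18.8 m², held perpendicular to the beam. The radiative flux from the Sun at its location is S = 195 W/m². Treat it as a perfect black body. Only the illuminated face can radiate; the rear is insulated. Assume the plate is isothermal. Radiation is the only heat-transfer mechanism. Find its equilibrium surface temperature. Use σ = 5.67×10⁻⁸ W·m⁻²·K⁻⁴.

T ≈ 242 K

At equilibrium, absorbed power = emitted power.
Absorbing cross-section = A = 18.80 m²; emitting surface = A = 18.80 m² (ratio 1).
S·A_cross = εσ·A_surf·T⁴  ⇒  T⁴ = S/(1σ).
T⁴ = 1.00·195/(1·5.67×10⁻⁸) = 3.439×10⁹ K⁴.
T = (3.439×10⁹)^(1/4).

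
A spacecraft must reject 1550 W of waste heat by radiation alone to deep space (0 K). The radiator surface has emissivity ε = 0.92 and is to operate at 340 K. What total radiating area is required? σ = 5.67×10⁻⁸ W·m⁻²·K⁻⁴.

P = εσA T⁴ ⇒ A = P/(εσT⁴).
T⁴ = 1.336×10¹⁰ K⁴.
A = 1550/(0.92 × 5.67×10⁻⁸ × 1.336×10¹⁰).

A ≈ 2.22 m²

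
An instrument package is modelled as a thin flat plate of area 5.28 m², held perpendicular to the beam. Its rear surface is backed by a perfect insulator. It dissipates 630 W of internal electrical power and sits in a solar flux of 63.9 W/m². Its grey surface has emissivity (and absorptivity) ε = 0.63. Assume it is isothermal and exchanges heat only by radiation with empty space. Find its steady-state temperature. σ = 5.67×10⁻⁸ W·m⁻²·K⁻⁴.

At steady state, absorbed solar power + internal power = radiated power.
Absorbed: α·S·A_cross = 0.63·63.9·5.280 = 212.6 W (cross-section A).
Total input = 212.6 + 630 = 842.6 W.
Radiated: εσ·A_surf·T⁴ with A_surf = A = 5.280 m².
T⁴ = 842.6/(0.63·5.67×10⁻⁸·5.280) = 4.467×10⁹ K⁴.

T ≈ 259 K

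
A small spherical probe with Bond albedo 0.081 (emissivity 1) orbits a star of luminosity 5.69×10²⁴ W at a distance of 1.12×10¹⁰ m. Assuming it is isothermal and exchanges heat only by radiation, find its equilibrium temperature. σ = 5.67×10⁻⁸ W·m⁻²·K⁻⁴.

First find the stellar flux at distance d: S = L/(4πd²) = 5.69×10²⁴/(4π·(1.12×10¹⁰)²) = 3610 W/m².
For an isothermal sphere, absorbed (1−a)S·πr² = emitted σ·4πr²·T⁴, so T⁴ = (1−a)S/(4σ).
T⁴ = 0.919·3610/(4·5.67×10⁻⁸) = 1.463×10¹⁰ K⁴.

T ≈ 348 K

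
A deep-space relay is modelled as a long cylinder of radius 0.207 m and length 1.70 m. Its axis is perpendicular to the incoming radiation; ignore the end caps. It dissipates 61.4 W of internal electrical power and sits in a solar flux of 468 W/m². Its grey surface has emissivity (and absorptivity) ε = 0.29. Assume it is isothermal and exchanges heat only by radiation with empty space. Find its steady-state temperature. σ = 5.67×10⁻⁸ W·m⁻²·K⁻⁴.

At steady state, absorbed solar power + internal power = radiated power.
Absorbed: α·S·A_cross = 0.29·468·0.7038 = 95.52 W (cross-section 2rL).
Total input = 95.52 + 61.4 = 156.9 W.
Radiated: εσ·A_surf·T⁴ with A_surf = 2πrL = 2.211 m².
T⁴ = 156.9/(0.29·5.67×10⁻⁸·2.211) = 4.316×10⁹ K⁴.

T ≈ 256 K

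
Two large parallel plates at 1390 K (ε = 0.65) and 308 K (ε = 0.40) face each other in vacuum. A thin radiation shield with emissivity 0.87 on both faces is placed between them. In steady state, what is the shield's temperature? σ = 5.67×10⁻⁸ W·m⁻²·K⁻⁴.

In steady state the net flux on the hot side equals that on the cold side.
σ(T₁⁴−T_s⁴)/D₁ = σ(T_s⁴−T₂⁴)/D₂, with D₁ = 1/ε₁+1/ε_s−1 = 1.688, D₂ = 1/ε_s+1/ε₂−1 = 2.649.
Solve for T_s⁴: T_s⁴ = (D₂·T₁⁴ + D₁·T₂⁴)/(D₁+D₂) = 2.284×10¹² K⁴.

T_s ≈ 1230 K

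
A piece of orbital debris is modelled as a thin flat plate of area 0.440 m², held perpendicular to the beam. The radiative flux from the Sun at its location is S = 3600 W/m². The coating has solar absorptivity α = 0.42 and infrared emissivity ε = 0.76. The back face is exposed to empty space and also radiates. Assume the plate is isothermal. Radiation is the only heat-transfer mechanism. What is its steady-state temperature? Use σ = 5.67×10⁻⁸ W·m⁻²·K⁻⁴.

At equilibrium, absorbed power = emitted power.
Absorbing cross-section = A = 0.4400 m²; emitting surface = 2A = 0.8800 m² (ratio 2).
αS·A_cross = εσ·A_surf·T⁴  ⇒  T⁴ = αS/(ε·2σ).
T⁴ = 0.420·3600/(0.76·2·5.67×10⁻⁸) = 1.754×10¹⁰ K⁴.
T = (1.754×10¹⁰)^(1/4).

T ≈ 364 K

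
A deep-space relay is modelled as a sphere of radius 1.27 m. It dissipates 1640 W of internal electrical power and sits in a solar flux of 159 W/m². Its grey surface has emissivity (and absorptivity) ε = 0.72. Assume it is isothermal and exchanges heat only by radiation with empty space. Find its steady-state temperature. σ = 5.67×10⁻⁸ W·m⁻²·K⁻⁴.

At steady state, absorbed solar power + internal power = radiated power.
Absorbed: α·S·A_cross = 0.72·159·5.067 = 580.1 W (cross-section πr²).
Total input = 580.1 + 1640 = 2220 W.
Radiated: εσ·A_surf·T⁴ with A_surf = 4πr² = 20.27 m².
T⁴ = 2220/(0.72·5.67×10⁻⁸·20.27) = 2.683×10⁹ K⁴.

T ≈ 228 K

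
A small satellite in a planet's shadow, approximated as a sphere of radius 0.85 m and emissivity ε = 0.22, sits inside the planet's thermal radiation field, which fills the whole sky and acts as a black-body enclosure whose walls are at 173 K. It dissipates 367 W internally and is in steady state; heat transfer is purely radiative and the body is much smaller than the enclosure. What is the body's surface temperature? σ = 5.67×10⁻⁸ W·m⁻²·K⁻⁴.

For a small grey body in a large enclosure, net radiated power = εσA(T⁴ − T_w⁴).
Steady state: P = εσA(T⁴ − T_w⁴) with A = 4πr² = 9.079 m².
T⁴ = P/(εσA) + T_w⁴ = 367/(0.22·5.67×10⁻⁸·9.079) + (173)⁴
    = 3.241×10⁹ + 8.957×10⁸ = 4.136×10⁹ K⁴.

T ≈ 254 K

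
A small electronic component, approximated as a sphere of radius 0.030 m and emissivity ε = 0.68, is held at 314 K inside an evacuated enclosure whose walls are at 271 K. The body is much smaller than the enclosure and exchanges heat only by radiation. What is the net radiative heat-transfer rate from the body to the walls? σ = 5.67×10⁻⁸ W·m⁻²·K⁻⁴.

For a small grey body in a large enclosure: P_net = εσA(T_body⁴ − T_wall⁴).
A = 4πr² = 0.01131 m²; T_body⁴ − T_wall⁴ = 9.721×10⁹ − 5.394×10⁹ = 4.328×10⁹ K⁴.
|P_net| = 0.68·5.67×10⁻⁸·0.01131·4.328×10⁹.

P_net ≈ 1.89 W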